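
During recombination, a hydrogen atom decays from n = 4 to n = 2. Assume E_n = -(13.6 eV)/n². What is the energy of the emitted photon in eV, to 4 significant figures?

E_4 = −13.60/16 = −0.8500 eV and E_2 = −13.60/4 = −3.400 eV.
The photon energy is |E_4 − E_2| = 2.550 eV.

2.550 eV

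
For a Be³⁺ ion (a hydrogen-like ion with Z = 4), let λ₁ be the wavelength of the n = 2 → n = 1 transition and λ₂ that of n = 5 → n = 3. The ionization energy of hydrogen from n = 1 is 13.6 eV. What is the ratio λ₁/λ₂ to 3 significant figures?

λ ∝ 1/ΔE ∝ 1/(1/n_f² − 1/n_i²), and the Z² and hc factors cancel in the ratio.
λ₁/λ₂ = (1/3² − 1/5²)/(1/1² − 1/2²) = 0.07111/0.7500 = 0.0948.

0.0948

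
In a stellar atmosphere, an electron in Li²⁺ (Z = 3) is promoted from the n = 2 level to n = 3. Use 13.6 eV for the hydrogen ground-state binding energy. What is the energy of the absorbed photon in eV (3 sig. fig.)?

The Bohr energies scale as Z², so for Z = 3: E_n = −122.4/n² eV.
E_3 = −122.4/9 = −13.60 eV and E_2 = −122.4/4 = −30.60 eV.
The photon energy is |E_3 − E_2| = 17.0 eV.

17.0 eV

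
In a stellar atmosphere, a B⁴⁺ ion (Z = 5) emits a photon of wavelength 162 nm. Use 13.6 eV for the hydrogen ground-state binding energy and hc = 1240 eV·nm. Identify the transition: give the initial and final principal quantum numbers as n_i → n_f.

The photon energy is ΔE = hc/λ = 1240 / 162 = 7.654 eV.
With Z = 5, ΔE = 340.0 × (1/n_f² − 1/n_i²), so 1/n_f² − 1/n_i² = 0.02251.
Trying n_f = 4 gives 1/n_i² = 0.03999, i.e. n_i ≈ 5; this pair matches.

n_i = 5, n_f = 4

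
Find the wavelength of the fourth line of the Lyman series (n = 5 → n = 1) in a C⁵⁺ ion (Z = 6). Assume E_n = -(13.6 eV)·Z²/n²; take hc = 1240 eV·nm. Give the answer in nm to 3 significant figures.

The Lyman series terminates on n_f = 1; the fourth line has n_i = 1+4 = 5.
ΔE = 489.6 × (1/1² − 1/5²) = 470.0 eV.
λ = 1240 / 470.0 = 2.64 nm.

2.64 nm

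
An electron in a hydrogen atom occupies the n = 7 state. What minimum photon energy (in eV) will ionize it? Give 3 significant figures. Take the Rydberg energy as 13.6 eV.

0.278 eV

E_7 = −13.60/49 = −0.278 eV, so ionization (to E = 0) requires 0.278 eV.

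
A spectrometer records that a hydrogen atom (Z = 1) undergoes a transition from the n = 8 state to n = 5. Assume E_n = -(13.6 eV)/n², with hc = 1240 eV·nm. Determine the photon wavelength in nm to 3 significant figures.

ΔE = 13.60 × (1/5² − 1/8²) = 13.60 × 0.02438 = 0.3315 eV.
λ = hc/ΔE = 1240 / 0.3315 = 3740 nm.

3740 nm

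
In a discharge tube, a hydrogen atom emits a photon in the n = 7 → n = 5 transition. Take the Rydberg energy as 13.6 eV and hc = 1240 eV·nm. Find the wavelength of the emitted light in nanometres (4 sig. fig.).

ΔE = 13.60 × (1/5² − 1/7²) = 13.60 × 0.01959 = 0.2664 eV.
λ = hc/ΔE = 1240 / 0.2664 = 4654 nm.

4654 nm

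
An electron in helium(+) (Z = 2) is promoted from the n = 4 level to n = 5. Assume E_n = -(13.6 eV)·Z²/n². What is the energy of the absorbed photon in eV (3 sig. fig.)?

The Bohr energies scale as Z², so for Z = 2: E_n = −54.40/n² eV.
E_5 = −54.40/25 = −2.176 eV and E_4 = −54.40/16 = −3.400 eV.
The photon energy is |E_5 − E_4| = 1.22 eV.

1.22 eV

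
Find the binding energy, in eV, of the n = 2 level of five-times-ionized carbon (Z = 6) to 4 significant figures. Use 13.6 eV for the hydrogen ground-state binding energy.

E_n = −13.6 Z²/n² = −489.6/n² eV for Z = 6.
E_2 = −489.6/4 = −122.4 eV, so ionization (to E = 0) requires 122.4 eV.

122.4 eV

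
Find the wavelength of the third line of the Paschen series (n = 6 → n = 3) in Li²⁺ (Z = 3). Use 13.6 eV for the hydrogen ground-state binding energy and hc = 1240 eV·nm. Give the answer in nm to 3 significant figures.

The Paschen series terminates on n_f = 3; the third line has n_i = 3+3 = 6.
ΔE = 122.4 × (1/3² − 1/6²) = 10.20 eV.
λ = 1240 / 10.20 = 122 nm.

122 nm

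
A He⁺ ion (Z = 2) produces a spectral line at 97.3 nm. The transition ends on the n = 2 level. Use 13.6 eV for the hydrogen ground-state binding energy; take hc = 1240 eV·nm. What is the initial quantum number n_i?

The photon energy is ΔE = hc/λ = 1240 / 97.3 = 12.74 eV.
With Z = 2, ΔE = 54.40 × (1/n_f² − 1/n_i²), so 1/n_f² − 1/n_i² = 0.2343.
With n_f = 2: 1/n_i² = 1/4 − 0.2343 = 0.01573, so n_i ≈ 7.97.

n_i = 8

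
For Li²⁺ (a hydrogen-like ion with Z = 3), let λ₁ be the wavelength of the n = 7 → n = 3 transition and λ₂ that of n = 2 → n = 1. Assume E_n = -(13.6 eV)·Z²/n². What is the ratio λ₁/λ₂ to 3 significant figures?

λ ∝ 1/ΔE ∝ 1/(1/n_f² − 1/n_i²), and the Z² and hc factors cancel in the ratio.
λ₁/λ₂ = (1/1² − 1/2²)/(1/3² − 1/7²) = 0.7500/0.09070 = 8.27.

8.27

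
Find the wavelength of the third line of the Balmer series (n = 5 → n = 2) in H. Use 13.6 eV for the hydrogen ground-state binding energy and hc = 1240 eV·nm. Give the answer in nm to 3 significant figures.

434 nm

The Balmer series terminates on n_f = 2; the third line has n_i = 2+3 = 5.
ΔE = 13.60 × (1/2² − 1/5²) = 2.856 eV.
λ = 1240 / 2.856 = 434 nm.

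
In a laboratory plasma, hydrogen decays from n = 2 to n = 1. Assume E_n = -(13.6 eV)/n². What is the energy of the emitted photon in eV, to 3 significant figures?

E_2 = −13.60/4 = −3.400 eV and E_1 = −13.60/1 = −13.60 eV.
The photon energy is |E_2 − E_1| = 10.2 eV.

10.2 eV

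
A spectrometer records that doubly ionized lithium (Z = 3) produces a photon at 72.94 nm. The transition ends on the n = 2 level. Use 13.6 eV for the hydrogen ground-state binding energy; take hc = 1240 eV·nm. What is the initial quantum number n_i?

The photon energy is ΔE = hc/λ = 1240 / 72.94 = 17.00 eV.
With Z = 3, ΔE = 122.4 × (1/n_f² − 1/n_i²), so 1/n_f² − 1/n_i² = 0.1389.
With n_f = 2: 1/n_i² = 1/4 − 0.1389 = 0.1111, so n_i ≈ 3.00.

n_i = 3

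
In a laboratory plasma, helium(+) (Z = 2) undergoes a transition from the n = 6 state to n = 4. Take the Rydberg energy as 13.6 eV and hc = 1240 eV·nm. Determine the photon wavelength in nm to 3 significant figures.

656 nm

For Z = 2 the level energies scale as Z², so the effective Rydberg energy is 13.6 × 4 = 54.40 eV.
ΔE = 54.40 × (1/4² − 1/6²) = 54.40 × 0.03472 = 1.889 eV.
λ = hc/ΔE = 1240 / 1.889 = 656 nm.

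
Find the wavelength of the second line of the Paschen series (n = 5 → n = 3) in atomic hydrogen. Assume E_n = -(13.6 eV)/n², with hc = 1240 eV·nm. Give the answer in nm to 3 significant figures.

The Paschen series terminates on n_f = 3; the second line has n_i = 3+2 = 5.
ΔE = 13.60 × (1/3² − 1/5²) = 0.9671 eV.
λ = 1240 / 0.9671 = 1280 nm.

1280 nm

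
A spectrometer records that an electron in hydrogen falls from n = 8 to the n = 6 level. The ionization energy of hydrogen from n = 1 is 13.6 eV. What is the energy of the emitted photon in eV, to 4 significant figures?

0.1653 eV

E_8 = −13.60/64 = −0.2125 eV and E_6 = −13.60/36 = −0.3778 eV.
The photon energy is |E_8 − E_6| = 0.1653 eV.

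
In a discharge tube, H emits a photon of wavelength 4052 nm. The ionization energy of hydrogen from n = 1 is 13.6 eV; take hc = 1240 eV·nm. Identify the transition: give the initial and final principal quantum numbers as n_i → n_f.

The photon energy is ΔE = hc/λ = 1240 / 4052 = 0.3060 eV.
With Z = 1, ΔE = 13.60 × (1/n_f² − 1/n_i²), so 1/n_f² − 1/n_i² = 0.02250.
Trying n_f = 4 gives 1/n_i² = 0.04000, i.e. n_i ≈ 5; this pair matches.

n_i = 5, n_f = 4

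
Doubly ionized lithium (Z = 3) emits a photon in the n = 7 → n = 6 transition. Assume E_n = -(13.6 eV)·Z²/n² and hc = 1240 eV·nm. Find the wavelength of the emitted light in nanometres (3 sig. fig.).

For Z = 3 the level energies scale as Z², so the effective Rydberg energy is 13.6 × 9 = 122.4 eV.
ΔE = 122.4 × (1/6² − 1/7²) = 122.4 × 0.007370 = 0.9020 eV.
λ = hc/ΔE = 1240 / 0.9020 = 1370 nm.

1370 nm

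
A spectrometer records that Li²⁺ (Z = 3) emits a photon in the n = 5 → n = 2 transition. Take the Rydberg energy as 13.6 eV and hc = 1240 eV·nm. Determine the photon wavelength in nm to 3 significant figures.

For Z = 3 the level energies scale as Z², so the effective Rydberg energy is 13.6 × 9 = 122.4 eV.
ΔE = 122.4 × (1/2² − 1/5²) = 122.4 × 0.2100 = 25.70 eV.
λ = hc/ΔE = 1240 / 25.70 = 48.2 nm.

48.2 nm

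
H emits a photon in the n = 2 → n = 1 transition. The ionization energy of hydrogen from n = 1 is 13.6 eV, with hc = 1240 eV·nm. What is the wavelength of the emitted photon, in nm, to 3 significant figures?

ΔE = 13.60 × (1/1² − 1/2²) = 13.60 × 0.7500 = 10.20 eV.
λ = hc/ΔE = 1240 / 10.20 = 122 nm.
This line belongs to the Lyman series.

122 nm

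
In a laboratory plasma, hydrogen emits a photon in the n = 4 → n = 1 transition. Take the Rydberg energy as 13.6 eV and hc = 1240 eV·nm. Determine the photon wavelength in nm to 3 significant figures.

97.3 nm

ΔE = 13.60 × (1/1² − 1/4²) = 13.60 × 0.9375 = 12.75 eV.
λ = hc/ΔE = 1240 / 12.75 = 97.3 nm.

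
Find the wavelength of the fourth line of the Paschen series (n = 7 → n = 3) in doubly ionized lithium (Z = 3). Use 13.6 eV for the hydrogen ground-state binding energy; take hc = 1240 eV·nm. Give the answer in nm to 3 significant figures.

112 nm

The Paschen series terminates on n_f = 3; the fourth line has n_i = 3+4 = 7.
ΔE = 122.4 × (1/3² − 1/7²) = 11.10 eV.
λ = 1240 / 11.10 = 112 nm.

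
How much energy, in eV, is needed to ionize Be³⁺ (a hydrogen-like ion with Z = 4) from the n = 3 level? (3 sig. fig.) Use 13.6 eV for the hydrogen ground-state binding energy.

E_n = −13.6 Z²/n² = −217.6/n² eV for Z = 4.
E_3 = −217.6/9 = −24.2 eV, so ionization (to E = 0) requires 24.2 eV.

24.2 eV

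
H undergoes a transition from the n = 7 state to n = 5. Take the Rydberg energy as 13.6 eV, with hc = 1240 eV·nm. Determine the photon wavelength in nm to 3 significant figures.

4650 nm

ΔE = 13.60 × (1/5² − 1/7²) = 13.60 × 0.01959 = 0.2664 eV.
λ = hc/ΔE = 1240 / 0.2664 = 4650 nm.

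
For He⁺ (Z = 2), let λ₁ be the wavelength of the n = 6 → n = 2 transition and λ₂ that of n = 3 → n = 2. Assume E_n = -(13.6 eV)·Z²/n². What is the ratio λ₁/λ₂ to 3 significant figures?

λ ∝ 1/ΔE ∝ 1/(1/n_f² − 1/n_i²), and the Z² and hc factors cancel in the ratio.
λ₁/λ₂ = (1/2² − 1/3²)/(1/2² − 1/6²) = 0.1389/0.2222 = 0.625.

0.625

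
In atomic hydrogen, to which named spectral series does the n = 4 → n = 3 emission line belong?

The series is set by the lower level: n_f = 3 is the Paschen series.

Paschen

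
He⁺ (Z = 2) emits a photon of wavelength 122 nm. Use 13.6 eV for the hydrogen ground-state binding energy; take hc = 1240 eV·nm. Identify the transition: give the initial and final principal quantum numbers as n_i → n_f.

The photon energy is ΔE = hc/λ = 1240 / 122 = 10.16 eV.
With Z = 2, ΔE = 54.40 × (1/n_f² − 1/n_i²), so 1/n_f² − 1/n_i² = 0.1868.
Trying n_f = 2 gives 1/n_i² = 0.06316, i.e. n_i ≈ 4; this pair matches.

n_i = 4, n_f = 2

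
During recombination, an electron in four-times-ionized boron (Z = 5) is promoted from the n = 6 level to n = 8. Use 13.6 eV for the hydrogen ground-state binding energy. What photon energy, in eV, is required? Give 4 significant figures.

The Bohr energies scale as Z², so for Z = 5: E_n = −340.0/n² eV.
E_8 = −340.0/64 = −5.313 eV and E_6 = −340.0/36 = −9.444 eV.
The photon energy is |E_8 − E_6| = 4.132 eV.

4.132 eV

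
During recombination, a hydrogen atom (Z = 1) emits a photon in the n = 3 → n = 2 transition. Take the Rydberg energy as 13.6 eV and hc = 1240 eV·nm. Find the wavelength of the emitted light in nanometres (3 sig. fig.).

ΔE = 13.60 × (1/2² − 1/3²) = 13.60 × 0.1389 = 1.889 eV.
λ = hc/ΔE = 1240 / 1.889 = 656 nm.

656 nm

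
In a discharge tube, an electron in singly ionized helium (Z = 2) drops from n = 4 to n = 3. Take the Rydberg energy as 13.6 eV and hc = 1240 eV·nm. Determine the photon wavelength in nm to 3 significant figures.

For Z = 2 the level energies scale as Z², so the effective Rydberg energy is 13.6 × 4 = 54.40 eV.
ΔE = 54.40 × (1/3² − 1/4²) = 54.40 × 0.04861 = 2.644 eV.
λ = hc/ΔE = 1240 / 2.644 = 469 nm.

469 nm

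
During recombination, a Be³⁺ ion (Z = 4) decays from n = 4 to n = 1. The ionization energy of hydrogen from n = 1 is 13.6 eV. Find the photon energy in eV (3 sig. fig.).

204 eV

The Bohr energies scale as Z², so for Z = 4: E_n = −217.6/n² eV.
E_4 = −217.6/16 = −13.60 eV and E_1 = −217.6/1 = −217.6 eV.
The photon energy is |E_4 − E_1| = 204 eV.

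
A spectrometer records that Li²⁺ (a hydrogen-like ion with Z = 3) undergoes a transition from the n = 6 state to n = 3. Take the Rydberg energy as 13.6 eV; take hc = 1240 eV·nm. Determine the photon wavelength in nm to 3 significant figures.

For Z = 3 the level energies scale as Z², so the effective Rydberg energy is 13.6 × 9 = 122.4 eV.
ΔE = 122.4 × (1/3² − 1/6²) = 122.4 × 0.08333 = 10.20 eV.
λ = hc/ΔE = 1240 / 10.20 = 122 nm.

122 nm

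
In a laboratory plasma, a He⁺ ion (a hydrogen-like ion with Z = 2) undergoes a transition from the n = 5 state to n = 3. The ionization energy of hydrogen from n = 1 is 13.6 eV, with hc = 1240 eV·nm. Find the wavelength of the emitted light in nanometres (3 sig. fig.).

321 nm

For Z = 2 the level energies scale as Z², so the effective Rydberg energy is 13.6 × 4 = 54.40 eV.
ΔE = 54.40 × (1/3² − 1/5²) = 54.40 × 0.07111 = 3.868 eV.
λ = hc/ΔE = 1240 / 3.868 = 321 nm.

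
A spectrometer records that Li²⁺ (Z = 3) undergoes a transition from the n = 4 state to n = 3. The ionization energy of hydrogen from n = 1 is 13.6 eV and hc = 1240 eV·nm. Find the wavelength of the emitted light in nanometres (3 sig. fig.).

208 nm

For Z = 3 the level energies scale as Z², so the effective Rydberg energy is 13.6 × 9 = 122.4 eV.
ΔE = 122.4 × (1/3² − 1/4²) = 122.4 × 0.04861 = 5.950 eV.
λ = hc/ΔE = 1240 / 5.950 = 208 nm.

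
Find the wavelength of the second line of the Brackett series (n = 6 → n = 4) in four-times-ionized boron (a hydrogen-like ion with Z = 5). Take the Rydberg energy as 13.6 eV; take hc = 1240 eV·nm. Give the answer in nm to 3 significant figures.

105 nm

The Brackett series terminates on n_f = 4; the second line has n_i = 4+2 = 6.
ΔE = 340.0 × (1/4² − 1/6²) = 11.81 eV.
λ = 1240 / 11.81 = 105 nm.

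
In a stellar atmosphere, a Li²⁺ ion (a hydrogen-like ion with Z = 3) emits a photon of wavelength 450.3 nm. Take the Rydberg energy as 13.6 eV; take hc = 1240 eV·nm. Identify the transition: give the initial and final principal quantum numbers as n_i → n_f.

n_i = 5, n_f = 4

The photon energy is ΔE = hc/λ = 1240 / 450.3 = 2.754 eV.
With Z = 3, ΔE = 122.4 × (1/n_f² − 1/n_i²), so 1/n_f² − 1/n_i² = 0.02250.
Trying n_f = 4 gives 1/n_i² = 0.04000, i.e. n_i ≈ 5; this pair matches.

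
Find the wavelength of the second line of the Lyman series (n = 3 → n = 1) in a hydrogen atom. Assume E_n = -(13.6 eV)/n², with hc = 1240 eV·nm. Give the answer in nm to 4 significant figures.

The Lyman series terminates on n_f = 1; the second line has n_i = 1+2 = 3.
ΔE = 13.60 × (1/1² − 1/3²) = 12.09 eV.
λ = 1240 / 12.09 = 102.6 nm.

102.6 nm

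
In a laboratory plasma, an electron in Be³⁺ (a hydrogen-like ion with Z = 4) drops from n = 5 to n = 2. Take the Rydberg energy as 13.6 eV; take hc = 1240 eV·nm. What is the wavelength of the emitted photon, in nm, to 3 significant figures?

For Z = 4 the level energies scale as Z², so the effective Rydberg energy is 13.6 × 16 = 217.6 eV.
ΔE = 217.6 × (1/2² − 1/5²) = 217.6 × 0.2100 = 45.70 eV.
λ = hc/ΔE = 1240 / 45.70 = 27.1 nm.

27.1 nm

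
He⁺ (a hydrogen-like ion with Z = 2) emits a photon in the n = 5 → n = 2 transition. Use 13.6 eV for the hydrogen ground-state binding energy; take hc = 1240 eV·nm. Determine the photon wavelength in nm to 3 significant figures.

109 nm

For Z = 2 the level energies scale as Z², so the effective Rydberg energy is 13.6 × 4 = 54.40 eV.
ΔE = 54.40 × (1/2² − 1/5²) = 54.40 × 0.2100 = 11.42 eV.
λ = hc/ΔE = 1240 / 11.42 = 109 nm.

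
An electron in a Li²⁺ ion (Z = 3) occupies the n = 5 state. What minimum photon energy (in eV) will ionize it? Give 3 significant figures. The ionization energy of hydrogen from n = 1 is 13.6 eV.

4.90 eV

E_n = −13.6 Z²/n² = −122.4/n² eV for Z = 3.
E_5 = −122.4/25 = −4.90 eV, so ionization (to E = 0) requires 4.90 eV.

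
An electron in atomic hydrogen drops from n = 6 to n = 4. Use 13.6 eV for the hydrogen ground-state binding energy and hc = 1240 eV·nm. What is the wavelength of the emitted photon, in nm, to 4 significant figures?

2626 nm

ΔE = 13.60 × (1/4² − 1/6²) = 13.60 × 0.03472 = 0.4722 eV.
λ = hc/ΔE = 1240 / 0.4722 = 2626 nm.
This line belongs to the Brackett series.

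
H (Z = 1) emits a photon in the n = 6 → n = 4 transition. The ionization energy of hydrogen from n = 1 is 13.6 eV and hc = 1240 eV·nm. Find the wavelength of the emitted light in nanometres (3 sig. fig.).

ΔE = 13.60 × (1/4² − 1/6²) = 13.60 × 0.03472 = 0.4722 eV.
λ = hc/ΔE = 1240 / 0.4722 = 2630 nm.
This line belongs to the Brackett series.

2630 nm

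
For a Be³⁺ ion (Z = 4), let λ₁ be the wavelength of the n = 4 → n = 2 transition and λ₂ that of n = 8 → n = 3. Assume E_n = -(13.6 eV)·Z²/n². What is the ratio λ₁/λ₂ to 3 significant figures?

λ ∝ 1/ΔE ∝ 1/(1/n_f² − 1/n_i²), and the Z² and hc factors cancel in the ratio.
λ₁/λ₂ = (1/3² − 1/8²)/(1/2² − 1/4²) = 0.09549/0.1875 = 0.509.

0.509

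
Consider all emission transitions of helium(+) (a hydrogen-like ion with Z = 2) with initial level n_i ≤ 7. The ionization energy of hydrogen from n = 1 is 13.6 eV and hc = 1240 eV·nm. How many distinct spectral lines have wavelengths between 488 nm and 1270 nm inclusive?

4

Enumerate all n_i → n_f pairs with 1 ≤ n_f < n_i ≤ 7 and compute λ = 1240 / [13.6·4·(1/n_f² − 1/n_i²)].
Lines falling in [488, 1270] nm: 7→4 (541.5 nm), 6→4 (656.5 nm), 5→4 (1013 nm), 7→5 (1163 nm).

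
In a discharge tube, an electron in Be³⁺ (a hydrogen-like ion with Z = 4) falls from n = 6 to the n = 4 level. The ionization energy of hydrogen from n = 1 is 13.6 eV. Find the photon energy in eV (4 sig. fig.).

The Bohr energies scale as Z², so for Z = 4: E_n = −217.6/n² eV.
E_6 = −217.6/36 = −6.044 eV and E_4 = −217.6/16 = −13.60 eV.
The photon energy is |E_6 − E_4| = 7.556 eV.

7.556 eV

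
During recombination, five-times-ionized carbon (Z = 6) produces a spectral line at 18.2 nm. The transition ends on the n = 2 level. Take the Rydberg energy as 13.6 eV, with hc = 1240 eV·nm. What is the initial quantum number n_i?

n_i = 3

The photon energy is ΔE = hc/λ = 1240 / 18.2 = 68.13 eV.
With Z = 6, ΔE = 489.6 × (1/n_f² − 1/n_i²), so 1/n_f² − 1/n_i² = 0.1392.
With n_f = 2: 1/n_i² = 1/4 − 0.1392 = 0.1108, so n_i ≈ 3.00.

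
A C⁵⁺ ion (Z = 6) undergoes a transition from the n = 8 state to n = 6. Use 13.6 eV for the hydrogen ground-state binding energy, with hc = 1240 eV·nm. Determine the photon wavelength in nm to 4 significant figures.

208.4 nm

For Z = 6 the level energies scale as Z², so the effective Rydberg energy is 13.6 × 36 = 489.6 eV.
ΔE = 489.6 × (1/6² − 1/8²) = 489.6 × 0.01215 = 5.950 eV.
λ = hc/ΔE = 1240 / 5.950 = 208.4 nm.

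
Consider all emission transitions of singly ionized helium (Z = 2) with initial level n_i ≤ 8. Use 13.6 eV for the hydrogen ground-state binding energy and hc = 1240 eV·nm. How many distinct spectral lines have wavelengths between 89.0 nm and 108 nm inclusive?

3

Enumerate all n_i → n_f pairs with 1 ≤ n_f < n_i ≤ 8 and compute λ = 1240 / [13.6·4·(1/n_f² − 1/n_i²)].
Lines falling in [89.0, 108] nm: 8→2 (97.25 nm), 7→2 (99.28 nm), 6→2 (102.6 nm).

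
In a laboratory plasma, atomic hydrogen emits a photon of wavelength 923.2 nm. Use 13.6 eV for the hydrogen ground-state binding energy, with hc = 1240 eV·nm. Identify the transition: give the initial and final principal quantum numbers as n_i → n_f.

The photon energy is ΔE = hc/λ = 1240 / 923.2 = 1.343 eV.
With Z = 1, ΔE = 13.60 × (1/n_f² − 1/n_i²), so 1/n_f² − 1/n_i² = 0.09876.
Trying n_f = 3 gives 1/n_i² = 0.01235, i.e. n_i ≈ 9; this pair matches.

n_i = 9, n_f = 3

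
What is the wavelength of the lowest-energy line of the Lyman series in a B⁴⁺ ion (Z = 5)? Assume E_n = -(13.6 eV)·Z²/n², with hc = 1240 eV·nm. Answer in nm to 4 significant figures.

The Lyman series terminates on n_f = 1; the first line has n_i = 1+1 = 2.
ΔE = 340.0 × (1/1² − 1/2²) = 255.0 eV.
λ = 1240 / 255.0 = 4.863 nm.

4.863 nm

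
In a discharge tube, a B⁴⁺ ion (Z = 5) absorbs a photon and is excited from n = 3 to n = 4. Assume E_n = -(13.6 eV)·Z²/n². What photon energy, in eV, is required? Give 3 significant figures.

The Bohr energies scale as Z², so for Z = 5: E_n = −340.0/n² eV.
E_4 = −340.0/16 = −21.25 eV and E_3 = −340.0/9 = −37.78 eV.
The photon energy is |E_4 − E_3| = 16.5 eV.

16.5 eV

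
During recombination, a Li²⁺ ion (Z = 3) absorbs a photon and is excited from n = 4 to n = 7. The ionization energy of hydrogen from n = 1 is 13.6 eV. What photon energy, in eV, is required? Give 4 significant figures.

5.152 eV

The Bohr energies scale as Z², so for Z = 3: E_n = −122.4/n² eV.
E_7 = −122.4/49 = −2.498 eV and E_4 = −122.4/16 = −7.650 eV.
The photon energy is |E_7 − E_4| = 5.152 eV.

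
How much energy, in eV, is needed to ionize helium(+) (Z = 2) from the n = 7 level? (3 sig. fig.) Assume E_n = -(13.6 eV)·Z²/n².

1.11 eV

E_n = −13.6 Z²/n² = −54.40/n² eV for Z = 2.
E_7 = −54.40/49 = −1.11 eV, so ionization (to E = 0) requires 1.11 eV.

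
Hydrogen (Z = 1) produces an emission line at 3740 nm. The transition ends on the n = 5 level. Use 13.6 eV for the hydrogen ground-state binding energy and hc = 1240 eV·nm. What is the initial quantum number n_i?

n_i = 8

The photon energy is ΔE = hc/λ = 1240 / 3740 = 0.3316 eV.
With Z = 1, ΔE = 13.60 × (1/n_f² − 1/n_i²), so 1/n_f² − 1/n_i² = 0.02438.
With n_f = 5: 1/n_i² = 1/25 − 0.02438 = 0.01562, so n_i ≈ 8.00.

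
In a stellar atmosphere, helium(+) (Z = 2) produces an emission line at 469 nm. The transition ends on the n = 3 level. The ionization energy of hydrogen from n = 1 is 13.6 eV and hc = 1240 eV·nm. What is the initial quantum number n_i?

The photon energy is ΔE = hc/λ = 1240 / 469 = 2.644 eV.
With Z = 2, ΔE = 54.40 × (1/n_f² − 1/n_i²), so 1/n_f² − 1/n_i² = 0.04860.
With n_f = 3: 1/n_i² = 1/9 − 0.04860 = 0.06251, so n_i ≈ 4.00.

n_i = 4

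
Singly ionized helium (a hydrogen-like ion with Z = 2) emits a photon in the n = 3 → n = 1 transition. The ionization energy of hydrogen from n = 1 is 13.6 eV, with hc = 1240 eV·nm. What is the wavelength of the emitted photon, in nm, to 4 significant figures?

For Z = 2 the level energies scale as Z², so the effective Rydberg energy is 13.6 × 4 = 54.40 eV.
ΔE = 54.40 × (1/1² − 1/3²) = 54.40 × 0.8889 = 48.36 eV.
λ = hc/ΔE = 1240 / 48.36 = 25.64 nm.

25.64 nm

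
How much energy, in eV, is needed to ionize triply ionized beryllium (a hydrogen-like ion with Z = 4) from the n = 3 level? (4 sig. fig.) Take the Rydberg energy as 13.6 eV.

E_n = −13.6 Z²/n² = −217.6/n² eV for Z = 4.
E_3 = −217.6/9 = −24.18 eV, so ionization (to E = 0) requires 24.18 eV.

24.18 eV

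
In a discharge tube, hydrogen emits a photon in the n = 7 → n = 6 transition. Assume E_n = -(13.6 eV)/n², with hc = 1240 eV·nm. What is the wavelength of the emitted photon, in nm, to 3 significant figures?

ΔE = 13.60 × (1/6² − 1/7²) = 13.60 × 0.007370 = 0.1002 eV.
λ = hc/ΔE = 1240 / 0.1002 = 12400 nm.

12400 nm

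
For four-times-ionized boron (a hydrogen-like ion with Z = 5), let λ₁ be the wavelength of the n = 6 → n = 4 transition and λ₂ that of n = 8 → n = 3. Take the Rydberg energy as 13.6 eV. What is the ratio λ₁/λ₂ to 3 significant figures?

λ ∝ 1/ΔE ∝ 1/(1/n_f² − 1/n_i²), and the Z² and hc factors cancel in the ratio.
λ₁/λ₂ = (1/3² − 1/8²)/(1/4² − 1/6²) = 0.09549/0.03472 = 2.75.

2.75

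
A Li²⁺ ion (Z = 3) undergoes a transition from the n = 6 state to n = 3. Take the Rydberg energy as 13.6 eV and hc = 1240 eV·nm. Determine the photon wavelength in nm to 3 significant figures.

For Z = 3 the level energies scale as Z², so the effective Rydberg energy is 13.6 × 9 = 122.4 eV.
ΔE = 122.4 × (1/3² − 1/6²) = 122.4 × 0.08333 = 10.20 eV.
λ = hc/ΔE = 1240 / 10.20 = 122 nm.

122 nm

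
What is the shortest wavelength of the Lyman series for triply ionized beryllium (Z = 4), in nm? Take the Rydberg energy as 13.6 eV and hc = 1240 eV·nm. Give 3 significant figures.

The Lyman series has lower level n_f = 1; the series limit corresponds to n_i → ∞.
ΔE_max = 13.6 × 16 / 1² = 217.6 eV.
λ_min = 1240 / 217.6 = 5.70 nm.

5.70 nm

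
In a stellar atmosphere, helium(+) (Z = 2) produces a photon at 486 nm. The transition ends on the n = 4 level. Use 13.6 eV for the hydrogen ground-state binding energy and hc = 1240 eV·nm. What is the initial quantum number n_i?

n_i = 8

The photon energy is ΔE = hc/λ = 1240 / 486 = 2.551 eV.
With Z = 2, ΔE = 54.40 × (1/n_f² − 1/n_i²), so 1/n_f² − 1/n_i² = 0.04690.
With n_f = 4: 1/n_i² = 1/16 − 0.04690 = 0.01560, so n_i ≈ 8.01.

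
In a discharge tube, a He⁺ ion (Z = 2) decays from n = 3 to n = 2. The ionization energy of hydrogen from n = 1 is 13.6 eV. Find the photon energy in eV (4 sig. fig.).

7.556 eV

The Bohr energies scale as Z², so for Z = 2: E_n = −54.40/n² eV.
E_3 = −54.40/9 = −6.044 eV and E_2 = −54.40/4 = −13.60 eV.
The photon energy is |E_3 − E_2| = 7.556 eV.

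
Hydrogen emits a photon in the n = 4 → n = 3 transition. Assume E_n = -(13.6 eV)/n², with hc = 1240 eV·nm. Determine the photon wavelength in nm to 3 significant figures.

1880 nm

ΔE = 13.60 × (1/3² − 1/4²) = 13.60 × 0.04861 = 0.6611 eV.
λ = hc/ΔE = 1240 / 0.6611 = 1880 nm.
This line belongs to the Paschen series.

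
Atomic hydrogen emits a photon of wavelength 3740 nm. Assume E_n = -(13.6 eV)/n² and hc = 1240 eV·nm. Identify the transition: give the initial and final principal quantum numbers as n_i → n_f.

The photon energy is ΔE = hc/λ = 1240 / 3740 = 0.3316 eV.
With Z = 1, ΔE = 13.60 × (1/n_f² − 1/n_i²), so 1/n_f² − 1/n_i² = 0.02438.
Trying n_f = 5 gives 1/n_i² = 0.01562, i.e. n_i ≈ 8; this pair matches.

n_i = 8, n_f = 5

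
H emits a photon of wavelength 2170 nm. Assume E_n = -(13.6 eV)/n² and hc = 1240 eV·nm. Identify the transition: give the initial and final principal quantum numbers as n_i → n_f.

n_i = 7, n_f = 4

The photon energy is ΔE = hc/λ = 1240 / 2170 = 0.5714 eV.
With Z = 1, ΔE = 13.60 × (1/n_f² − 1/n_i²), so 1/n_f² − 1/n_i² = 0.04202.
Trying n_f = 4 gives 1/n_i² = 0.02048, i.e. n_i ≈ 7; this pair matches.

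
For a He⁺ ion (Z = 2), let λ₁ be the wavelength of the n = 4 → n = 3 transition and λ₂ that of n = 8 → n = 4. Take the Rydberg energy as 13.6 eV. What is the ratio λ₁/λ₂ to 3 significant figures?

λ ∝ 1/ΔE ∝ 1/(1/n_f² − 1/n_i²), and the Z² and hc factors cancel in the ratio.
λ₁/λ₂ = (1/4² − 1/8²)/(1/3² − 1/4²) = 0.04688/0.04861 = 0.964.

0.964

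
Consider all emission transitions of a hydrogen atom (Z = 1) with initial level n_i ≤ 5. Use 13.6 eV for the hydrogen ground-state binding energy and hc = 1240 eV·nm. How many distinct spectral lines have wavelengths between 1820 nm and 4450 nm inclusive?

Enumerate all n_i → n_f pairs with 1 ≤ n_f < n_i ≤ 5 and compute λ = 1240 / [13.6·1·(1/n_f² − 1/n_i²)].
Lines falling in [1820, 4450] nm: 4→3 (1876 nm), 5→4 (4052 nm).

2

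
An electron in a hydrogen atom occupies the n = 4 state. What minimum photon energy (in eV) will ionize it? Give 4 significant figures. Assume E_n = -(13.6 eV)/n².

0.8500 eV

E_4 = −13.60/16 = −0.8500 eV, so ionization (to E = 0) requires 0.8500 eV.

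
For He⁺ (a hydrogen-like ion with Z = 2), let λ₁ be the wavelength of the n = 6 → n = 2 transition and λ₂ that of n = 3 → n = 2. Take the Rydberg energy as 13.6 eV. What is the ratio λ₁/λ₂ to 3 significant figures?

0.625

λ ∝ 1/ΔE ∝ 1/(1/n_f² − 1/n_i²), and the Z² and hc factors cancel in the ratio.
λ₁/λ₂ = (1/2² − 1/3²)/(1/2² − 1/6²) = 0.1389/0.2222 = 0.625.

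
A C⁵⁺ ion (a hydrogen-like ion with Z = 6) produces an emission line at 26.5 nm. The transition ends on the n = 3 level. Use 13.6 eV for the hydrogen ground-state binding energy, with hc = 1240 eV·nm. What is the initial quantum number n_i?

n_i = 8

The photon energy is ΔE = hc/λ = 1240 / 26.5 = 46.79 eV.
With Z = 6, ΔE = 489.6 × (1/n_f² − 1/n_i²), so 1/n_f² − 1/n_i² = 0.09557.
With n_f = 3: 1/n_i² = 1/9 − 0.09557 = 0.01554, so n_i ≈ 8.02.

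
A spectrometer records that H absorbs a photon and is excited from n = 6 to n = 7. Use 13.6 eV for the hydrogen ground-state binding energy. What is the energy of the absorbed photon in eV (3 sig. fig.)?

0.100 eV

E_7 = −13.60/49 = −0.2776 eV and E_6 = −13.60/36 = −0.3778 eV.
The photon energy is |E_7 − E_6| = 0.100 eV.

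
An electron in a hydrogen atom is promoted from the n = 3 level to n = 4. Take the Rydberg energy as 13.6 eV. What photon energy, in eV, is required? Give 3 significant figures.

0.661 eV

E_4 = −13.60/16 = −0.8500 eV and E_3 = −13.60/9 = −1.511 eV.
The photon energy is |E_4 − E_3| = 0.661 eV.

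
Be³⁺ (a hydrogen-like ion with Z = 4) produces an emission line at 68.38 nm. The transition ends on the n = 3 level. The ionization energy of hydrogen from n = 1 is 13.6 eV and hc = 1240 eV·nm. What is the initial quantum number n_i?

The photon energy is ΔE = hc/λ = 1240 / 68.38 = 18.13 eV.
With Z = 4, ΔE = 217.6 × (1/n_f² − 1/n_i²), so 1/n_f² − 1/n_i² = 0.08334.
With n_f = 3: 1/n_i² = 1/9 − 0.08334 = 0.02777, so n_i ≈ 6.00.

n_i = 6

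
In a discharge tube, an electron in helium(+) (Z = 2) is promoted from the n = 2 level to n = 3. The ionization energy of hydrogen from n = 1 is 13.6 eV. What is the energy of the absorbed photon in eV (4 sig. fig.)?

7.556 eV

The Bohr energies scale as Z², so for Z = 2: E_n = −54.40/n² eV.
E_3 = −54.40/9 = −6.044 eV and E_2 = −54.40/4 = −13.60 eV.
The photon energy is |E_3 − E_2| = 7.556 eV.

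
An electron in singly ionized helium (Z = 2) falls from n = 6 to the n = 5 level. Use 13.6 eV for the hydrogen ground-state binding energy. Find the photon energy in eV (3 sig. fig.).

0.665 eV

The Bohr energies scale as Z², so for Z = 2: E_n = −54.40/n² eV.
E_6 = −54.40/36 = −1.511 eV and E_5 = −54.40/25 = −2.176 eV.
The photon energy is |E_6 − E_5| = 0.665 eV.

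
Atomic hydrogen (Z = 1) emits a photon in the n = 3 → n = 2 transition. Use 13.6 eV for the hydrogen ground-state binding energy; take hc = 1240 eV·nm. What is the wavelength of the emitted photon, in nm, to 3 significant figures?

656 nm

ΔE = 13.60 × (1/2² − 1/3²) = 13.60 × 0.1389 = 1.889 eV.
λ = hc/ΔE = 1240 / 1.889 = 656 nm.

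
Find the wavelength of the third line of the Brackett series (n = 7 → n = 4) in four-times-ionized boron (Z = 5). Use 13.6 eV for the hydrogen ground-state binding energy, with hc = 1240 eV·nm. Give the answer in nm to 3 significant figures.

86.6 nm

The Brackett series terminates on n_f = 4; the third line has n_i = 4+3 = 7.
ΔE = 340.0 × (1/4² − 1/7²) = 14.31 eV.
λ = 1240 / 14.31 = 86.6 nm.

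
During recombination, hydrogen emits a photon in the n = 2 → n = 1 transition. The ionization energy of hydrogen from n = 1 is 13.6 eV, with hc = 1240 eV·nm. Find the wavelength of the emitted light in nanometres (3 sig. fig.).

ΔE = 13.60 × (1/1² − 1/2²) = 13.60 × 0.7500 = 10.20 eV.
λ = hc/ΔE = 1240 / 10.20 = 122 nm.

122 nm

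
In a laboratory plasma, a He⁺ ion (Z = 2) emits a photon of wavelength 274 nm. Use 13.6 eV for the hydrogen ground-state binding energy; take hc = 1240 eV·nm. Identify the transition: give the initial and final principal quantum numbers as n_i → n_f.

n_i = 6, n_f = 3

The photon energy is ΔE = hc/λ = 1240 / 274 = 4.526 eV.
With Z = 2, ΔE = 54.40 × (1/n_f² − 1/n_i²), so 1/n_f² − 1/n_i² = 0.08319.
Trying n_f = 3 gives 1/n_i² = 0.02792, i.e. n_i ≈ 6; this pair matches.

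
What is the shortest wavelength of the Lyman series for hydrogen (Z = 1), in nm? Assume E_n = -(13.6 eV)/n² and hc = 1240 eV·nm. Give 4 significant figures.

91.18 nm

The Lyman series has lower level n_f = 1; the series limit corresponds to n_i → ∞.
ΔE_max = 13.6 × 1 / 1² = 13.60 eV.
λ_min = 1240 / 13.60 = 91.18 nm.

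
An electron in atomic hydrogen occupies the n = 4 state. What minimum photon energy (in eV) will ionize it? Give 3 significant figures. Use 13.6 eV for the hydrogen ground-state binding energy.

0.850 eV

E_4 = −13.60/16 = −0.850 eV, so ionization (to E = 0) requires 0.850 eV.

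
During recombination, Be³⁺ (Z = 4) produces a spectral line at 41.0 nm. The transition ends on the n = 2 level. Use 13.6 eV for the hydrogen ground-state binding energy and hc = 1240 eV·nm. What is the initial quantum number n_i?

n_i = 3

The photon energy is ΔE = hc/λ = 1240 / 41.0 = 30.24 eV.
With Z = 4, ΔE = 217.6 × (1/n_f² − 1/n_i²), so 1/n_f² − 1/n_i² = 0.1390.
With n_f = 2: 1/n_i² = 1/4 − 0.1390 = 0.1110, so n_i ≈ 3.00.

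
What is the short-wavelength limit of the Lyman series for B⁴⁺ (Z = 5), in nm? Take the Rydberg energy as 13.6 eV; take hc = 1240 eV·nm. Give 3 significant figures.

3.65 nm

The Lyman series has lower level n_f = 1; the series limit corresponds to n_i → ∞.
ΔE_max = 13.6 × 25 / 1² = 340.0 eV.
λ_min = 1240 / 340.0 = 3.65 nm.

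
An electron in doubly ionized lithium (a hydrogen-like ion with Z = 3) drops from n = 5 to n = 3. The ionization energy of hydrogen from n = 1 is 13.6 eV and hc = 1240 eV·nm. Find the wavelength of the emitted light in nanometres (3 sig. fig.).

142 nm

For Z = 3 the level energies scale as Z², so the effective Rydberg energy is 13.6 × 9 = 122.4 eV.
ΔE = 122.4 × (1/3² − 1/5²) = 122.4 × 0.07111 = 8.704 eV.
λ = hc/ΔE = 1240 / 8.704 = 142 nm.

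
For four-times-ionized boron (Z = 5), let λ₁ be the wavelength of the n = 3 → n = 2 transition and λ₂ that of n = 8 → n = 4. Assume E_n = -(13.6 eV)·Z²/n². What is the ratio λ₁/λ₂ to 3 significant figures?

λ ∝ 1/ΔE ∝ 1/(1/n_f² − 1/n_i²), and the Z² and hc factors cancel in the ratio.
λ₁/λ₂ = (1/4² − 1/8²)/(1/2² − 1/3²) = 0.04688/0.1389 = 0.338.

0.338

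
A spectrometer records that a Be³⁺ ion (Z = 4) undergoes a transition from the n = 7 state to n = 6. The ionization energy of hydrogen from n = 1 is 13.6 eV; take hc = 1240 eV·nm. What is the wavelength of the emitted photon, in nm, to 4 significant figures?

For Z = 4 the level energies scale as Z², so the effective Rydberg energy is 13.6 × 16 = 217.6 eV.
ΔE = 217.6 × (1/6² − 1/7²) = 217.6 × 0.007370 = 1.604 eV.
λ = hc/ΔE = 1240 / 1.604 = 773.2 nm.

773.2 nm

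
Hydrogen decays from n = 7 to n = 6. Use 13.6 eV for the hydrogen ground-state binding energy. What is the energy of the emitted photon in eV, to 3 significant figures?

E_7 = −13.60/49 = −0.2776 eV and E_6 = −13.60/36 = −0.3778 eV.
The photon energy is |E_7 − E_6| = 0.100 eV.

0.100 eV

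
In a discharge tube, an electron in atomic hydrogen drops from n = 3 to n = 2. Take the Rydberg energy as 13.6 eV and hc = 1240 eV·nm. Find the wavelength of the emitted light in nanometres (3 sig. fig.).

656 nm

ΔE = 13.60 × (1/2² − 1/3²) = 13.60 × 0.1389 = 1.889 eV.
λ = hc/ΔE = 1240 / 1.889 = 656 nm.
This line belongs to the Balmer series.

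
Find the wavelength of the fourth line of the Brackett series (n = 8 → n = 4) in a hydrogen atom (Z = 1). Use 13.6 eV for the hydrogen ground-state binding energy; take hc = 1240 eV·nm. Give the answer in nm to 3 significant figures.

The Brackett series terminates on n_f = 4; the fourth line has n_i = 4+4 = 8.
ΔE = 13.60 × (1/4² − 1/8²) = 0.6375 eV.
λ = 1240 / 0.6375 = 1950 nm.

1950 nm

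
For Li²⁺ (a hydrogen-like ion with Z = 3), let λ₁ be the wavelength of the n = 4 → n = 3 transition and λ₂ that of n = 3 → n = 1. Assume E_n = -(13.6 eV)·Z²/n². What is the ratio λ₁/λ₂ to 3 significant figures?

λ ∝ 1/ΔE ∝ 1/(1/n_f² − 1/n_i²), and the Z² and hc factors cancel in the ratio.
λ₁/λ₂ = (1/1² − 1/3²)/(1/3² − 1/4²) = 0.8889/0.04861 = 18.3.

18.3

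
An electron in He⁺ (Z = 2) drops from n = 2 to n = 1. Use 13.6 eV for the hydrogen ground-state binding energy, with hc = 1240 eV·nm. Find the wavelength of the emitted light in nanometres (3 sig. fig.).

30.4 nm

For Z = 2 the level energies scale as Z², so the effective Rydberg energy is 13.6 × 4 = 54.40 eV.
ΔE = 54.40 × (1/1² − 1/2²) = 54.40 × 0.7500 = 40.80 eV.
λ = hc/ΔE = 1240 / 40.80 = 30.4 nm.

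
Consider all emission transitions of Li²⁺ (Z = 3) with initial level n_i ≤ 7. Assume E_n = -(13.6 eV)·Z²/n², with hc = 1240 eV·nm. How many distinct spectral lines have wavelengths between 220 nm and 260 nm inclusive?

1

Enumerate all n_i → n_f pairs with 1 ≤ n_f < n_i ≤ 7 and compute λ = 1240 / [13.6·9·(1/n_f² − 1/n_i²)].
Lines falling in [220, 260] nm: 7→4 (240.7 nm).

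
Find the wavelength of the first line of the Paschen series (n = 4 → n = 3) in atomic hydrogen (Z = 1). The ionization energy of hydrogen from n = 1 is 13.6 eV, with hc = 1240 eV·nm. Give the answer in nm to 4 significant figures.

1876 nm

The Paschen series terminates on n_f = 3; the first line has n_i = 3+1 = 4.
ΔE = 13.60 × (1/3² − 1/4²) = 0.6611 eV.
λ = 1240 / 0.6611 = 1876 nm.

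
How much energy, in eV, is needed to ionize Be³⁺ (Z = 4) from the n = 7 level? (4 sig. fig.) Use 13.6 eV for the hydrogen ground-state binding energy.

4.441 eV

E_n = −13.6 Z²/n² = −217.6/n² eV for Z = 4.
E_7 = −217.6/49 = −4.441 eV, so ionization (to E = 0) requires 4.441 eV.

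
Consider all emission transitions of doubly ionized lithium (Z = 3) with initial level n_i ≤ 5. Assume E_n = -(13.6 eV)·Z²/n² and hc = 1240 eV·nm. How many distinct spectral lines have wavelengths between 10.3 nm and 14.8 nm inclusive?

4

Enumerate all n_i → n_f pairs with 1 ≤ n_f < n_i ≤ 5 and compute λ = 1240 / [13.6·9·(1/n_f² − 1/n_i²)].
Lines falling in [10.3, 14.8] nm: 5→1 (10.55 nm), 4→1 (10.81 nm), 3→1 (11.40 nm), 2→1 (13.51 nm).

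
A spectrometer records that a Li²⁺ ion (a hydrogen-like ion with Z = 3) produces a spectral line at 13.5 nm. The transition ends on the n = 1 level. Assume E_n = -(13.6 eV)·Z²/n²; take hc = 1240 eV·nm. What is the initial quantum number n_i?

n_i = 2

The photon energy is ΔE = hc/λ = 1240 / 13.5 = 91.85 eV.
With Z = 3, ΔE = 122.4 × (1/n_f² − 1/n_i²), so 1/n_f² − 1/n_i² = 0.7504.
With n_f = 1: 1/n_i² = 1/1 − 0.7504 = 0.2496, so n_i ≈ 2.00.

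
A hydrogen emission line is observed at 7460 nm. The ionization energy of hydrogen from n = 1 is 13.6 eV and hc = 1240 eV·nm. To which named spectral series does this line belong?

Pfund

ΔE = 1240/7460 = 0.1662 eV.
This matches 13.6 × (1/5² − 1/6²), so n_f = 5: the Pfund series.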